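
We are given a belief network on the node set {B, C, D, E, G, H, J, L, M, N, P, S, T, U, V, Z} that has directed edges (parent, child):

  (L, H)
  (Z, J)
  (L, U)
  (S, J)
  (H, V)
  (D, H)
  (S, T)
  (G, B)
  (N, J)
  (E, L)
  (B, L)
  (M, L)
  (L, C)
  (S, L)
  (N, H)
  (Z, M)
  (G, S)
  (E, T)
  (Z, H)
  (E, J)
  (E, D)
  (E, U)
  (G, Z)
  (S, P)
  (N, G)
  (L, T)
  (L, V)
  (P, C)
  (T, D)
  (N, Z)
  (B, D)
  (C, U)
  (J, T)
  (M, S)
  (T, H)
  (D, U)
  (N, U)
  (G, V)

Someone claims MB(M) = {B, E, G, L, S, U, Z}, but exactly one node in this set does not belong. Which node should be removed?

U

The Markov blanket of a node is its parents, its children, and the other parents of its children.
M's parents: Z.
Children of M: L, S.
Parents of each child, excluding M:
  parents(S) \ {M} = {G}.
  L also has parents B, E, S.
MB(M) = {B, E, G, L, S, Z}.
U is neither a parent, child, nor co-parent of M, so it does not belong.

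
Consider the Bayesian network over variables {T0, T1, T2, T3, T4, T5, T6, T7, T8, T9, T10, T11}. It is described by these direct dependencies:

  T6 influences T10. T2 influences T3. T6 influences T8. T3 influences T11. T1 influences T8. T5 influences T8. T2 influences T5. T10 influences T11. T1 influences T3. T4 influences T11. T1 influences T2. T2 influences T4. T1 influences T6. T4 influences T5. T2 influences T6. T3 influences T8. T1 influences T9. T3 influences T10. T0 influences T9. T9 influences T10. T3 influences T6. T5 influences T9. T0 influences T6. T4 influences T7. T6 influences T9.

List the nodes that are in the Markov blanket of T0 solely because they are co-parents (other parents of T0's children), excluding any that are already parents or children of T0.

Children of T0: T6, T9.
  T6 also has parents T1, T2, T3.
  T9's other parents are T1, T5, T6.
Excluding nodes already adjacent to T0 (T6, T9), the co-parent-only contribution is {T1, T2, T3, T5}.

{T1, T2, T3, T5}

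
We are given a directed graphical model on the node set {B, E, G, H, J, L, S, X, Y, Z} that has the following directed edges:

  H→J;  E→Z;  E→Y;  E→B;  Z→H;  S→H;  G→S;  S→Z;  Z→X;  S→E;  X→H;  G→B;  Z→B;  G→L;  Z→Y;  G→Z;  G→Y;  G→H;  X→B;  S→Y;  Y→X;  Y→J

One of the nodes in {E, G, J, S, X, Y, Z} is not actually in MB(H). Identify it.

Parents of H: G, S, X, Z.
H has child J.
Parents of each child, excluding H:
  parents(J) \ {H} = {Y}.
MB(H) = {G, J, S, X, Y, Z}.
E is neither a parent, child, nor co-parent of H, so it does not belong.

E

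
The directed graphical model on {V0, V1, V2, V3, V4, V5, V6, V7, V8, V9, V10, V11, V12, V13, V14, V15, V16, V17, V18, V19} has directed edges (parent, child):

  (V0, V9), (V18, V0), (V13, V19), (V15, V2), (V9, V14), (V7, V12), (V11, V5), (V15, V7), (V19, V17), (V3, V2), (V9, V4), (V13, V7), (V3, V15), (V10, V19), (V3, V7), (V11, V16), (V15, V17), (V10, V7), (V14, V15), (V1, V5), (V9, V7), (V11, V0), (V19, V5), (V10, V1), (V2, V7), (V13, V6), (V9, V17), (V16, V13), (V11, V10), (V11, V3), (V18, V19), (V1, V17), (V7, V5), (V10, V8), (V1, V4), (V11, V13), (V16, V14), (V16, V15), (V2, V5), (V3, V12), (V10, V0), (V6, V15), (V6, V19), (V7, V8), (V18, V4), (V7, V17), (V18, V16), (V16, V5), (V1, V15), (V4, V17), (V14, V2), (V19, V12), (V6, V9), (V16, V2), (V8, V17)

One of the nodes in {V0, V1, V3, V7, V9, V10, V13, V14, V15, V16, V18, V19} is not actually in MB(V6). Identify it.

V7

Parents of V6: V13.
Children of V6: V9, V15, V19.
For each child, the remaining parents (spouses of V6):
  V9: V0
  V19: V10, V13, V18
  V15: V1, V3, V14, V16
MB(V6) = {V0, V1, V3, V9, V10, V13, V14, V15, V16, V18, V19}.
V7 is neither a parent, child, nor co-parent of V6, so it does not belong.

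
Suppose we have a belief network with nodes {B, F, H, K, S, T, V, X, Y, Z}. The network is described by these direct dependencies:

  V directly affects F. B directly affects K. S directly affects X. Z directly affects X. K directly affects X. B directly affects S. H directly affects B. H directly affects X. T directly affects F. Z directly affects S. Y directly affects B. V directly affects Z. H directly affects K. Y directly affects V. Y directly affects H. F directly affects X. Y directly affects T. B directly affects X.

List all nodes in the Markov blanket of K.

{B, F, H, S, X, Z}

Recall MB(v) = parents ∪ children ∪ spouses, where spouses are the other parents of v's children.
K has parents B, H.
K's children: X.
Co-parents of K (other parents of its children):
  X's other parents are B, F, H, S, Z.
Union: {B, H} ∪ {X} ∪ {B, F, H, S, Z} = {B, F, H, S, X, Z}.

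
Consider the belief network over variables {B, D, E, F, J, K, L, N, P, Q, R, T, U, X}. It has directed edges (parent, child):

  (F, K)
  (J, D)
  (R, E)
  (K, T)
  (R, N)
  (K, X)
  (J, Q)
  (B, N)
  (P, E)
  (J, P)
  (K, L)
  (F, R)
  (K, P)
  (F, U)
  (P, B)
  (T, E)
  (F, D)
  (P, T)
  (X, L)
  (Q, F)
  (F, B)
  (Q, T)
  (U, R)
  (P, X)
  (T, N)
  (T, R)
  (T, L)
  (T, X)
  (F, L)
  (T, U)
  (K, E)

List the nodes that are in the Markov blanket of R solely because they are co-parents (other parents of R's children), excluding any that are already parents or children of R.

Children of R: E, N.
  N: B, T
  E: K, P, T
Excluding nodes already adjacent to R (E, F, N, T, U), the co-parent-only contribution is {B, K, P}.

{B, K, P}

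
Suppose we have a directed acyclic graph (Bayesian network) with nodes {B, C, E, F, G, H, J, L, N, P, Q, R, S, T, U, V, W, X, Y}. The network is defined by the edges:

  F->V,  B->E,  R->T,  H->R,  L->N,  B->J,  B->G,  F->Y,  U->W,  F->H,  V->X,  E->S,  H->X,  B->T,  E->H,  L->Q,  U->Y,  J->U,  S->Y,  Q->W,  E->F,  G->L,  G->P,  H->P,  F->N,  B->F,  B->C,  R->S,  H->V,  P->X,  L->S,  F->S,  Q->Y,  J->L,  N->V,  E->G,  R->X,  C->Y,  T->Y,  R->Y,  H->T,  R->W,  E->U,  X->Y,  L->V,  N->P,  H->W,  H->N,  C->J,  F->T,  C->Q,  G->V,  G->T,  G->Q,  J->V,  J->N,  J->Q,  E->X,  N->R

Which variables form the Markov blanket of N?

{F, G, H, J, L, P, R, V}

Pa(N) = {F, H, J, L}.
N has children P, R, V.
Other parents of N's children:
  P also has parents G, H.
  R's other parent is H.
  V also has parents F, G, H, J, L.
Union: {F, H, J, L} ∪ {P, R, V} ∪ {F, G, H, J, L} = {F, G, H, J, L, P, R, V}.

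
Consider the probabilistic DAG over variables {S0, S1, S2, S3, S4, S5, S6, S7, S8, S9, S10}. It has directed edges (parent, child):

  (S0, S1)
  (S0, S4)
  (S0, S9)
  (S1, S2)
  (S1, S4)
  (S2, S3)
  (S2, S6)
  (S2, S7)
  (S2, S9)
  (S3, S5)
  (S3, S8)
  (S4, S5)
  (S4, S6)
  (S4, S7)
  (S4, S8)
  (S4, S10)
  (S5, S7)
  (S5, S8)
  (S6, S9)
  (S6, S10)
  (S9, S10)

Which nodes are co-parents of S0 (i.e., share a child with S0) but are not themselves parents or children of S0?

{S2, S6}

Children of S0: S1, S4, S9.
  S1: —
  S4: S1
  S9: S2, S6
Excluding nodes already adjacent to S0 (S1, S4, S9), the co-parent-only contribution is {S2, S6}.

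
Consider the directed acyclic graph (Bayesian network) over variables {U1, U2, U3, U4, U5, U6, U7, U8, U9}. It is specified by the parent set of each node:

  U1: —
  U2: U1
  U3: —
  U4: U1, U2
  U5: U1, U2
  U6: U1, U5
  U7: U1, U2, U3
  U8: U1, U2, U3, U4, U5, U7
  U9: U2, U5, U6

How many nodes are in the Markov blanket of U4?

6

Recall MB(v) = parents ∪ children ∪ spouses, where spouses are the other parents of v's children.
U4 has child U8.
U4's parents: U1, U2.
For each child, the remaining parents (spouses of U4):
  U8: U1, U2, U3, U5, U7
MB(U4) = {U1, U2, U3, U5, U7, U8}, which has 6 nodes.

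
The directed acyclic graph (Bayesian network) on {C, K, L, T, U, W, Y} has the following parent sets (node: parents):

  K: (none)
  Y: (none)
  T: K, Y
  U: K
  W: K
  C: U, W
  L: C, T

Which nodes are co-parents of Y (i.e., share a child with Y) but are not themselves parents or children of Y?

{K}

Children of Y: T.
  parents(T) \ {Y} = {K}.
Excluding nodes already adjacent to Y (T), the co-parent-only contribution is {K}.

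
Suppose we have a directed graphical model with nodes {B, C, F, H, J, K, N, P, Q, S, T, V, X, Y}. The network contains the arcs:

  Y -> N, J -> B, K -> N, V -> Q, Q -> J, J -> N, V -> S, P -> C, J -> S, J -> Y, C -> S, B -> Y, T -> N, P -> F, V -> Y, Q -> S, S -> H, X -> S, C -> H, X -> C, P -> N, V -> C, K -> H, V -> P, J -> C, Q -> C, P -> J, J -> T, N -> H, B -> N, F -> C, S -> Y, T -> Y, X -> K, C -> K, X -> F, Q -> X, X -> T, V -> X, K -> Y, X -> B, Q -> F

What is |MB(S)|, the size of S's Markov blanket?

By definition, MB(S) is built from S's parents, S's children, and the co-parents of S.
S has children H, Y.
Pa(S) = {C, J, Q, V, X}.
Co-parents of S (other parents of its children):
  parents(Y) \ {S} = {B, J, K, T, V}.
  H's other parents are C, K, N.
MB(S) = {B, C, H, J, K, N, Q, T, V, X, Y}, which has 11 nodes.

11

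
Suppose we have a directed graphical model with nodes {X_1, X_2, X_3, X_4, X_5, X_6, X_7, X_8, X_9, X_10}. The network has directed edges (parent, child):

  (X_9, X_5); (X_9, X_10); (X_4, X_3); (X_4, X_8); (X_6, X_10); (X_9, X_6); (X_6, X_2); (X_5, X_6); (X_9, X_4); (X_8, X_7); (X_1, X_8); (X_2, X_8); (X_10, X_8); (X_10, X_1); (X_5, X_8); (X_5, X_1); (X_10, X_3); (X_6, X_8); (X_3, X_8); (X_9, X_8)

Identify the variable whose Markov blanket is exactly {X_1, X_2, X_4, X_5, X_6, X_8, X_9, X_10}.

X_3

The target node must have every member of {X_1, X_2, X_4, X_5, X_6, X_8, X_9, X_10} as a parent, child, or co-parent, and no others.
Parents of X_3: X_4, X_10; children: X_8; co-parents: X_1, X_2, X_4, X_5, X_6, X_9, X_10.
These exactly cover the given set, so the node is X_3.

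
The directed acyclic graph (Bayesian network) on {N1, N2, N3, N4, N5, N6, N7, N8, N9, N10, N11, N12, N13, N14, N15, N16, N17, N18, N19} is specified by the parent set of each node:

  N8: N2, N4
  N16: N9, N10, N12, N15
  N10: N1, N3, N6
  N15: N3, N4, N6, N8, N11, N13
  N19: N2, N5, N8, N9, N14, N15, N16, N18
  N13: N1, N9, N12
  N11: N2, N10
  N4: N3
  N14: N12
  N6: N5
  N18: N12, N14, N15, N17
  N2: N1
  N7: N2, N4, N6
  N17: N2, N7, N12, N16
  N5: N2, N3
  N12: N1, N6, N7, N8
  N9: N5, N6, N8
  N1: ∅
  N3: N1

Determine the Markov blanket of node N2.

{N1, N3, N4, N5, N6, N7, N8, N9, N10, N11, N12, N14, N15, N16, N17, N18, N19}

N2's parents: N1.
Ch(N2) = {N5, N7, N8, N11, N17, N19}.
For each child, the remaining parents (spouses of N2):
  parents(N5) \ {N2} = {N3}.
  parents(N7) \ {N2} = {N4, N6}.
  N8 also has parent N4.
  parents(N11) \ {N2} = {N10}.
  N17's other parents are N7, N12, N16.
  N19 also has parents N5, N8, N9, N14, N15, N16, N18.
Union: {N1} ∪ {N5, N7, N8, N11, N17, N19} ∪ {N3, N4, N5, N6, N7, N8, N9, N10, N12, N14, N15, N16, N18} = {N1, N3, N4, N5, N6, N7, N8, N9, N10, N11, N12, N14, N15, N16, N17, N18, N19}.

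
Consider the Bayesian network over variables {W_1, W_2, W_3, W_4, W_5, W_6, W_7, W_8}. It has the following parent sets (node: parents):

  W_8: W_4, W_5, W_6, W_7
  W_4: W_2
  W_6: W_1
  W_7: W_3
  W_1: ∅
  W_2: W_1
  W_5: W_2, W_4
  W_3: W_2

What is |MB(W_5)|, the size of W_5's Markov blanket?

A node's Markov blanket = Pa ∪ Ch ∪ (parents of Ch other than the node itself).
W_5 has parents W_2, W_4.
Ch(W_5) = {W_8}.
Other parents of W_5's children:
  W_8: W_4, W_6, W_7
MB(W_5) = {W_2, W_4, W_6, W_7, W_8}, which has 5 nodes.

5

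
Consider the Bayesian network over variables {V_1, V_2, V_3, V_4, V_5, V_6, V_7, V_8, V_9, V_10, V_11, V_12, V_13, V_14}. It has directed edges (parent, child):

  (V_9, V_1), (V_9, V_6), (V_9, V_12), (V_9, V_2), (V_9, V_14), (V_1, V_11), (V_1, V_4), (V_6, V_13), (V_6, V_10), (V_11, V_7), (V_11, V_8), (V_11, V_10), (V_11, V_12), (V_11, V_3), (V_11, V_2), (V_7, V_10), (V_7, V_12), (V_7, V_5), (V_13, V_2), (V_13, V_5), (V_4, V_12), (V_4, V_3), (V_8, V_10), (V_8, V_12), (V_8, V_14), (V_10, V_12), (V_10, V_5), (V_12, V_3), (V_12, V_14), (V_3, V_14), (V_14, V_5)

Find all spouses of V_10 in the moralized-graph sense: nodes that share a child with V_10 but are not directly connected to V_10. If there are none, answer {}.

{V_4, V_9, V_13, V_14}

Children of V_10: V_5, V_12.
  V_12's other parents are V_4, V_7, V_8, V_9, V_11.
  V_5 also has parents V_7, V_13, V_14.
Excluding nodes already adjacent to V_10 (V_5, V_6, V_7, V_8, V_11, V_12), the co-parent-only contribution is {V_4, V_9, V_13, V_14}.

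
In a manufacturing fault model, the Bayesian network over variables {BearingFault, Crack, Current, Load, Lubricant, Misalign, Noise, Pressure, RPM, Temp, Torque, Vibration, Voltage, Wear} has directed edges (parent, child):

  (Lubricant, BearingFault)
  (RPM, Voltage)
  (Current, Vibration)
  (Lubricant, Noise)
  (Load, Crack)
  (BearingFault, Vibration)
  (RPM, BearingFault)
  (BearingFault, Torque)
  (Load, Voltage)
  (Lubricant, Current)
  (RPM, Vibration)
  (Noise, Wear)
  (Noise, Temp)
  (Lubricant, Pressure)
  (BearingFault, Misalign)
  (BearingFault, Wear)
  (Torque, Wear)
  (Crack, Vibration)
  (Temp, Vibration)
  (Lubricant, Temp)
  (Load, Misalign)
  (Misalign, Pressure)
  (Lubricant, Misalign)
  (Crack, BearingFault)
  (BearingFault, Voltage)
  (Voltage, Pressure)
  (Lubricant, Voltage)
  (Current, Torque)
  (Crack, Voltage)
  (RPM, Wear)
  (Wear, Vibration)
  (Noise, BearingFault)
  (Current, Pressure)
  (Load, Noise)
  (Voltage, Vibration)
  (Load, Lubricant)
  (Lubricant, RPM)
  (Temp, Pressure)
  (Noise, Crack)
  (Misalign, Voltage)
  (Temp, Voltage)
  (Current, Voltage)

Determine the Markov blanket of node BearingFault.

By definition, MB(BearingFault) is built from BearingFault's parents, BearingFault's children, and the co-parents of BearingFault.
BearingFault has parents Crack, Lubricant, Noise, RPM.
Ch(BearingFault) = {Misalign, Torque, Vibration, Voltage, Wear}.
Parents of each child, excluding BearingFault:
  Misalign's other parents are Load, Lubricant.
  Voltage's other parents are Crack, Current, Load, Lubricant, Misalign, RPM, Temp.
  Torque also has parent Current.
  Wear's other parents are Noise, RPM, Torque.
  Vibration also has parents Crack, Current, RPM, Temp, Voltage, Wear.
Taking the union gives {Crack, Current, Load, Lubricant, Misalign, Noise, RPM, Temp, Torque, Vibration, Voltage, Wear}.

{Crack, Current, Load, Lubricant, Misalign, Noise, RPM, Temp, Torque, Vibration, Voltage, Wear}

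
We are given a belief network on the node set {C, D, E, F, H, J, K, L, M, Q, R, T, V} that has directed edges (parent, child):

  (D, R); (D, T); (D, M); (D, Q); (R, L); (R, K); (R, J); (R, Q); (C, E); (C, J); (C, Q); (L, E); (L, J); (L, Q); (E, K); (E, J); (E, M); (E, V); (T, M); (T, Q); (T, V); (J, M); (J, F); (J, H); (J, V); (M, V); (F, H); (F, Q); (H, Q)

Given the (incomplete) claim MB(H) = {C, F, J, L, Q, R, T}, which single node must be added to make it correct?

D

By definition, MB(H) is built from H's parents, H's children, and the co-parents of H.
Parents of H: F, J.
Ch(H) = {Q}.
Parents of each child, excluding H:
  Q's other parents are C, D, F, L, R, T.
MB(H) = {C, D, F, J, L, Q, R, T}.
Comparing with the claimed set, D is missing.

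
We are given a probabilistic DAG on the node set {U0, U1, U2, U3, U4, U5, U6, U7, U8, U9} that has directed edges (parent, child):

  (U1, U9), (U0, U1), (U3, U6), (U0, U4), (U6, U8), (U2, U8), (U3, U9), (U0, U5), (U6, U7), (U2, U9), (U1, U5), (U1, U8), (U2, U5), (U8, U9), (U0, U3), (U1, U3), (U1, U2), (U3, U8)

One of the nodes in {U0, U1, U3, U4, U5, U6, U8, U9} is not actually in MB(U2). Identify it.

U4

Recall MB(v) = parents ∪ children ∪ spouses, where spouses are the other parents of v's children.
U2 has parent U1.
Ch(U2) = {U5, U8, U9}.
Other parents of U2's children:
  U5: U0, U1
  U8: U1, U3, U6
  U9: U1, U3, U8
MB(U2) = {U0, U1, U3, U5, U6, U8, U9}.
U4 is neither a parent, child, nor co-parent of U2, so it does not belong.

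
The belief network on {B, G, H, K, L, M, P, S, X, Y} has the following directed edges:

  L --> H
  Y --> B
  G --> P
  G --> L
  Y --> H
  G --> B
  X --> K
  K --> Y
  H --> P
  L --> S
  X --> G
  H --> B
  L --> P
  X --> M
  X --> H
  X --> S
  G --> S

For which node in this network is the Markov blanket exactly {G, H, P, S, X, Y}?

The target node must have every member of {G, H, P, S, X, Y} as a parent, child, or co-parent, and no others.
Parents of L: G; children: H, P, S; co-parents: G, H, X, Y.
These exactly cover the given set, so the node is L.

L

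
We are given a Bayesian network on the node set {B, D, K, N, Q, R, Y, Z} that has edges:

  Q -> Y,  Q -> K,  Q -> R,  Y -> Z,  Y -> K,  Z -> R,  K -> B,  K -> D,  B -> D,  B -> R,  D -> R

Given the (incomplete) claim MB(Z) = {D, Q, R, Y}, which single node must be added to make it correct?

B

Pa(Z) = {Y}.
Z has child R.
Co-parents of Z (other parents of its children):
  R: B, D, Q
MB(Z) = {B, D, Q, R, Y}.
Comparing with the claimed set, B is missing.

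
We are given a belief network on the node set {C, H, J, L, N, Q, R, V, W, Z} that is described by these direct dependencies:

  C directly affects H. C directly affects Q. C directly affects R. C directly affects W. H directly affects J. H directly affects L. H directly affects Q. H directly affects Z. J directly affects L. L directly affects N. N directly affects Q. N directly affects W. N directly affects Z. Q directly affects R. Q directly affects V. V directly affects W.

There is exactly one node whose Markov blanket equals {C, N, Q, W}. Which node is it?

V

The target node must have every member of {C, N, Q, W} as a parent, child, or co-parent, and no others.
Parents of V: Q; children: W; co-parents: C, N.
These exactly cover the given set, so the node is V.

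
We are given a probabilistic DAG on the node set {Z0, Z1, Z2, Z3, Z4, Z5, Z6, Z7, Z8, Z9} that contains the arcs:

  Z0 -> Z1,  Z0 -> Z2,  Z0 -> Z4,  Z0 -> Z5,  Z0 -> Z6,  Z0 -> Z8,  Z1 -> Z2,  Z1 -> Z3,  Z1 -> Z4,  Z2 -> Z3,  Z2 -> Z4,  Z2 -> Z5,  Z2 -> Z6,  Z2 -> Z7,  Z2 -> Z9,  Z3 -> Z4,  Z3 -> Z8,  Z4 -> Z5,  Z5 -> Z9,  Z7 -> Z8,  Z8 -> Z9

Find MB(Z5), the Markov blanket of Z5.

{Z0, Z2, Z4, Z8, Z9}

Pa(Z5) = {Z0, Z2, Z4}.
Z5's children: Z9.
Other parents of Z5's children:
  Z9: Z2, Z8
Taking the union gives {Z0, Z2, Z4, Z8, Z9}.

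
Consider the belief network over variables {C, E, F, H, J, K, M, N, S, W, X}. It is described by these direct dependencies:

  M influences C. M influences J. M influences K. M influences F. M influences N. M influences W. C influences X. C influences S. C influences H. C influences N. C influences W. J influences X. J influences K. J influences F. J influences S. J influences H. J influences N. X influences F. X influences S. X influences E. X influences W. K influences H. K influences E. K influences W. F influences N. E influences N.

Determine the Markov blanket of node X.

X has parents C, J.
X's children: E, F, S, W.
Co-parents of X (other parents of its children):
  F's other parents are J, M.
  S's other parents are C, J.
  E's other parent is K.
  parents(W) \ {X} = {C, K, M}.
Union: {C, J} ∪ {E, F, S, W} ∪ {C, J, K, M} = {C, E, F, J, K, M, S, W}.

{C, E, F, J, K, M, S, W}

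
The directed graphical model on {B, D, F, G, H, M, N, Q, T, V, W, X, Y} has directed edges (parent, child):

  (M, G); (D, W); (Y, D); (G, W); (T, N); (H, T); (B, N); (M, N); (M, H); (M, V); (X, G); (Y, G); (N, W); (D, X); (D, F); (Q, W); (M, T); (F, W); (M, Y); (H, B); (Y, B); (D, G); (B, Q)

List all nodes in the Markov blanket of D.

The Markov blanket of a node is its parents, its children, and the other parents of its children.
D's parents: Y.
Ch(D) = {F, G, W, X}.
Co-parents of D (other parents of its children):
  X: —
  G: M, X, Y
  F: —
  W: F, G, N, Q
So the Markov blanket of D is {F, G, M, N, Q, W, X, Y}.

{F, G, M, N, Q, W, X, Y}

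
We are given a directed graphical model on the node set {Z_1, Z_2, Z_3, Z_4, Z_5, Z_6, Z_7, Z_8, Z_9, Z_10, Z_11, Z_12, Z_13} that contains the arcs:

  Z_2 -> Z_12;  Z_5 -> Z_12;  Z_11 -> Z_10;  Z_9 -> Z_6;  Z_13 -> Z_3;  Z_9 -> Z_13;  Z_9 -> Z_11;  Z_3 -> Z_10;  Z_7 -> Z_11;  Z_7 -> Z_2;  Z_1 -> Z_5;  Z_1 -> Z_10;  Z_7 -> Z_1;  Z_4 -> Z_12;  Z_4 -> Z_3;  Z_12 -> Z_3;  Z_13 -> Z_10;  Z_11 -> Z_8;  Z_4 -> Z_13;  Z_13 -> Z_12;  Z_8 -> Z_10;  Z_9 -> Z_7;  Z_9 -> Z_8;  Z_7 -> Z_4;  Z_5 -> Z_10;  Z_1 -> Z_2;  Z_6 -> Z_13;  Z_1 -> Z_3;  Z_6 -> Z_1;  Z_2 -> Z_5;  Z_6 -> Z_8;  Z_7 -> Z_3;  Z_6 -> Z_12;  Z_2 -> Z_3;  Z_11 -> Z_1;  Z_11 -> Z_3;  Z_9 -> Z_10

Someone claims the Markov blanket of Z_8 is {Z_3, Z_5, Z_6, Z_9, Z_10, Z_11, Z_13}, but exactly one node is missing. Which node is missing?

Z_1

Pa(Z_8) = {Z_6, Z_9, Z_11}.
Z_8's children: Z_10.
Parents of each child, excluding Z_8:
  Z_10: Z_1, Z_3, Z_5, Z_9, Z_11, Z_13
MB(Z_8) = {Z_1, Z_3, Z_5, Z_6, Z_9, Z_10, Z_11, Z_13}.
Comparing with the claimed set, Z_1 is missing.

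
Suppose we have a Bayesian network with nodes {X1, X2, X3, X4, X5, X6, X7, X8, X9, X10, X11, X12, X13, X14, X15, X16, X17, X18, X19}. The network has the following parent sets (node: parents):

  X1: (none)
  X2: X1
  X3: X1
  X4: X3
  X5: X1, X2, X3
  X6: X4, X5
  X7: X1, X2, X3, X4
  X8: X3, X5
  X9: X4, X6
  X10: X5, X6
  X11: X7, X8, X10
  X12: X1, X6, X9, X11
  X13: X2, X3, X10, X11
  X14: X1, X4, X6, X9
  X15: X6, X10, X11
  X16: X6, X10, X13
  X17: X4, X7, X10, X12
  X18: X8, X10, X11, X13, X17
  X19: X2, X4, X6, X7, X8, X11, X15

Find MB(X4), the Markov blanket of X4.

{X1, X2, X3, X5, X6, X7, X8, X9, X10, X11, X12, X14, X15, X17, X19}

A node's Markov blanket = Pa ∪ Ch ∪ (parents of Ch other than the node itself).
X4 has children X6, X7, X9, X14, X17, X19.
Pa(X4) = {X3}.
For each child, the remaining parents (spouses of X4):
  X6 also has parent X5.
  X7's other parents are X1, X2, X3.
  X9's other parent is X6.
  X14 also has parents X1, X6, X9.
  parents(X17) \ {X4} = {X7, X10, X12}.
  X19's other parents are X2, X6, X7, X8, X11, X15.
MB(X4) = {X1, X2, X3, X5, X6, X7, X8, X9, X10, X11, X12, X14, X15, X17, X19}.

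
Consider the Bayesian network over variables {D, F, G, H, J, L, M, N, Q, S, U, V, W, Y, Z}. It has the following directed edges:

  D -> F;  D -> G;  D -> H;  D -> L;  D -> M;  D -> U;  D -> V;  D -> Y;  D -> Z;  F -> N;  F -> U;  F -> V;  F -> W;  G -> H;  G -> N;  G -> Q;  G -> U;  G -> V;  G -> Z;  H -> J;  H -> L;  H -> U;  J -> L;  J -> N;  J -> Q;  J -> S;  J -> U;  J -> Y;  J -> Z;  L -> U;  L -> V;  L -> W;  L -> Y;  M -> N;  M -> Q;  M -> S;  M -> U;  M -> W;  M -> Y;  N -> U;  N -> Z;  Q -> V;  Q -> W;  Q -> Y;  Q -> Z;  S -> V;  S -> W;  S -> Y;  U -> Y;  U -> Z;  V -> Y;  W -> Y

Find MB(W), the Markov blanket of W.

The Markov blanket of a node is its parents, its children, and the other parents of its children.
W's children: Y.
Parents of W: F, L, M, Q, S.
Other parents of W's children:
  Y: D, J, L, M, Q, S, U, V
MB(W) = {D, F, J, L, M, Q, S, U, V, Y}.

{D, F, J, L, M, Q, S, U, V, Y}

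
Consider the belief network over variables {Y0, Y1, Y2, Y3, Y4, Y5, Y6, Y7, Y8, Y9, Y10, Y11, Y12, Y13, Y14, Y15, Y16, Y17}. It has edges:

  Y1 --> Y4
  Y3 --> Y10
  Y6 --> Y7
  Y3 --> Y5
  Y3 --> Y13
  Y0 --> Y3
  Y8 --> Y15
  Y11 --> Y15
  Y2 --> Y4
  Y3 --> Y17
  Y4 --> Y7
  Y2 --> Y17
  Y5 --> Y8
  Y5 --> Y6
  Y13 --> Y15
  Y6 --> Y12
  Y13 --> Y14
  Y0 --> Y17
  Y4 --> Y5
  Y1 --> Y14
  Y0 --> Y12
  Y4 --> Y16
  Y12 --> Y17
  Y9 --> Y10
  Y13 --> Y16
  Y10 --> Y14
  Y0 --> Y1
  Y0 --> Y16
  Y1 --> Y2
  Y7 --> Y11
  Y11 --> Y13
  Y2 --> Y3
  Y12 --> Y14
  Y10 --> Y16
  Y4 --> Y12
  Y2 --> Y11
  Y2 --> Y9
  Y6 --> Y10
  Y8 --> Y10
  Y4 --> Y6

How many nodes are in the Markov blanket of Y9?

5

A node's Markov blanket = Pa ∪ Ch ∪ (parents of Ch other than the node itself).
Parents of Y9: Y2.
Children of Y9: Y10.
Other parents of Y9's children:
  parents(Y10) \ {Y9} = {Y3, Y6, Y8}.
MB(Y9) = {Y2, Y3, Y6, Y8, Y10}, which has 5 nodes.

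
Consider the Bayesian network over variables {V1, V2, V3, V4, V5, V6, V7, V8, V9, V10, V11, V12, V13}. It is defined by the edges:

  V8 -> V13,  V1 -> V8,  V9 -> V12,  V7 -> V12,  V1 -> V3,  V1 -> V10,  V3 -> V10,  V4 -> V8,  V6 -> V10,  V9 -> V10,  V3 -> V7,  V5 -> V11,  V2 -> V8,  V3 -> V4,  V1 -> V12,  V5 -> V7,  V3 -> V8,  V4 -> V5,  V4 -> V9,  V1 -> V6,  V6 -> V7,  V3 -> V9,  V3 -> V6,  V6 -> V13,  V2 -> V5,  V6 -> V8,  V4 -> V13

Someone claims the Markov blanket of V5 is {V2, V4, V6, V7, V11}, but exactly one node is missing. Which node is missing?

V3

A node's Markov blanket = Pa ∪ Ch ∪ (parents of Ch other than the node itself).
V5 has parents V2, V4.
V5's children: V7, V11.
For each child, the remaining parents (spouses of V5):
  V7: V3, V6
  V11: —
MB(V5) = {V2, V3, V4, V6, V7, V11}.
Comparing with the claimed set, V3 is missing.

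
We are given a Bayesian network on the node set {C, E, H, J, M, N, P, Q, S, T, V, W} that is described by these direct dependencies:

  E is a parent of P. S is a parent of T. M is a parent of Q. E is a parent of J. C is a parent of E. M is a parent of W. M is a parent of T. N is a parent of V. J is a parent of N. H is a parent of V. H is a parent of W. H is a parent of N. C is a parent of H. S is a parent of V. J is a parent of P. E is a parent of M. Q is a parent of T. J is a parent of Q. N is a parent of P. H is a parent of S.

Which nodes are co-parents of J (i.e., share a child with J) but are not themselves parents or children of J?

Children of J: N, P, Q.
  N's other parent is H.
  P's other parents are E, N.
  Q's other parent is M.
Excluding nodes already adjacent to J (E, N, P, Q), the co-parent-only contribution is {H, M}.

{H, M}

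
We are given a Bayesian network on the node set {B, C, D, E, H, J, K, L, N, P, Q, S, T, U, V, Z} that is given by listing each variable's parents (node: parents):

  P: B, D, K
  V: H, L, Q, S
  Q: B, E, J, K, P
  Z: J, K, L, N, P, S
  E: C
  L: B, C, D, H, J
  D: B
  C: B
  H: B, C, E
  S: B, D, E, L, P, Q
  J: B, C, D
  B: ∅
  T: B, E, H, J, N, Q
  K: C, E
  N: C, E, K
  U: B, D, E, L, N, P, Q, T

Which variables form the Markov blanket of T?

T has child U.
Pa(T) = {B, E, H, J, N, Q}.
Other parents of T's children:
  U: B, D, E, L, N, P, Q
MB(T) = {B, D, E, H, J, L, N, P, Q, U}.

{B, D, E, H, J, L, N, P, Q, U}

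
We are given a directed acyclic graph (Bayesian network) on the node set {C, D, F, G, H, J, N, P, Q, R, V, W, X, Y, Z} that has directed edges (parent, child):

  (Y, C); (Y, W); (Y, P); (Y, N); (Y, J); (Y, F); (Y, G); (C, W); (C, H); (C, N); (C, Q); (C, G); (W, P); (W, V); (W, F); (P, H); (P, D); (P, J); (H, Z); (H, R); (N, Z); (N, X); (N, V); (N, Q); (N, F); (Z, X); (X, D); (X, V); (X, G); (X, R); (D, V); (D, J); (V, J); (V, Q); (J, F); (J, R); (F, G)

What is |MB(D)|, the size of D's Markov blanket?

7

Pa(D) = {P, X}.
Children of D: J, V.
Co-parents of D (other parents of its children):
  V: N, W, X
  J: P, V, Y
MB(D) = {J, N, P, V, W, X, Y}, which has 7 nodes.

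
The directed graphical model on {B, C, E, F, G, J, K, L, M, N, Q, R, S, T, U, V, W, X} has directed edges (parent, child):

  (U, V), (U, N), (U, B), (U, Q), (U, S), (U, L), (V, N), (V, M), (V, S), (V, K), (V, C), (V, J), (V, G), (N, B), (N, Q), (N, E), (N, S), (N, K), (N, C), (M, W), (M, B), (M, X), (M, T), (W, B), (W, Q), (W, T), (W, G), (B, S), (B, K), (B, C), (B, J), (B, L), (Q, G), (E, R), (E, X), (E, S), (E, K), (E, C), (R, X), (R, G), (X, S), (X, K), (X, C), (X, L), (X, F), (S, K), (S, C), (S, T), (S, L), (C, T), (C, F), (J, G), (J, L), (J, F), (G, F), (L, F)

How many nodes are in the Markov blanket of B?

A node's Markov blanket = Pa ∪ Ch ∪ (parents of Ch other than the node itself).
Pa(B) = {M, N, U, W}.
Ch(B) = {C, J, K, L, S}.
Parents of each child, excluding B:
  S's other parents are E, N, U, V, X.
  K also has parents E, N, S, V, X.
  parents(C) \ {B} = {E, N, S, V, X}.
  J's other parent is V.
  L's other parents are J, S, U, X.
MB(B) = {C, E, J, K, L, M, N, S, U, V, W, X}, which has 12 nodes.

12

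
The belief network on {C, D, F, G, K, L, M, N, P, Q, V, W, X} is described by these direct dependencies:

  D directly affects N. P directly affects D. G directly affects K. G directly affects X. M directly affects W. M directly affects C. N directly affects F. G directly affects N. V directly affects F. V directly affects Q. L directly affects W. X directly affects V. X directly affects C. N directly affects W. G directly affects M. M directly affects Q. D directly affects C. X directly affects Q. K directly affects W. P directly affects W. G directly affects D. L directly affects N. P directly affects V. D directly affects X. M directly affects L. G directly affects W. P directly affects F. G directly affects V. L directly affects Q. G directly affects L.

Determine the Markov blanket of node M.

{C, D, G, K, L, N, P, Q, V, W, X}

A node's Markov blanket = Pa ∪ Ch ∪ (parents of Ch other than the node itself).
M's children: C, L, Q, W.
M has parent G.
Other parents of M's children:
  L: G
  Q: L, V, X
  W: G, K, L, N, P
  C: D, X
Union: {G} ∪ {C, L, Q, W} ∪ {D, G, K, L, N, P, V, X} = {C, D, G, K, L, N, P, Q, V, W, X}.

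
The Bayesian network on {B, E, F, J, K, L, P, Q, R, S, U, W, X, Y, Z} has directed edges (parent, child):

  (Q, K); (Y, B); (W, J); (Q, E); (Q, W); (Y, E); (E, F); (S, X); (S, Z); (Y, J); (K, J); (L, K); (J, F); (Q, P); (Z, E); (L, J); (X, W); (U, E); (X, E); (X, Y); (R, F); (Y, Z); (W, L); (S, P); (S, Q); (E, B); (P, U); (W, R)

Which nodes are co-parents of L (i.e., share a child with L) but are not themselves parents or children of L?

Children of L: J, K.
  K also has parent Q.
  J's other parents are K, W, Y.
Excluding nodes already adjacent to L (J, K, W), the co-parent-only contribution is {Q, Y}.

{Q, Y}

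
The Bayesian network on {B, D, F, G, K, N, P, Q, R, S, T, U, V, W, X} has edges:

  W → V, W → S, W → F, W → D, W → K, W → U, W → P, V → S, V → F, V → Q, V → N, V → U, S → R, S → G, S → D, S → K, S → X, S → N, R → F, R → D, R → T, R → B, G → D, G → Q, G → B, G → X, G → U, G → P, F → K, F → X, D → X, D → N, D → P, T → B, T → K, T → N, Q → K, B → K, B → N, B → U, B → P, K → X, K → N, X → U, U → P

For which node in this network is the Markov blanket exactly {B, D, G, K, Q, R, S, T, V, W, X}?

The target node must have every member of {B, D, G, K, Q, R, S, T, V, W, X} as a parent, child, or co-parent, and no others.
Parents of F: R, V, W; children: K, X; co-parents: B, D, G, K, Q, S, T, W.
These exactly cover the given set, so the node is F.

F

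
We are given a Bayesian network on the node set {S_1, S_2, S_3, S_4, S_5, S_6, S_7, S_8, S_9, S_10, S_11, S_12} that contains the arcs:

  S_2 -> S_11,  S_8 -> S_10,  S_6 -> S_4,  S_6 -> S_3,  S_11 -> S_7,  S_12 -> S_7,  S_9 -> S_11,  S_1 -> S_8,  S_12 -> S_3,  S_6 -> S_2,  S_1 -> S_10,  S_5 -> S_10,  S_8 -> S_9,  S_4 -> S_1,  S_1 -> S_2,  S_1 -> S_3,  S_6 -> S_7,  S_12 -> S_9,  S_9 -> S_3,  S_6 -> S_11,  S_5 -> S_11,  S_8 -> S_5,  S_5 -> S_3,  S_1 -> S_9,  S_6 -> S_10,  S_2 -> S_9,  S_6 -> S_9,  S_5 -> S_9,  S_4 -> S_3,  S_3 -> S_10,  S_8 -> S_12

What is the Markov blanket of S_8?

By definition, MB(S_8) is built from S_8's parents, S_8's children, and the co-parents of S_8.
Parents of S_8: S_1.
S_8's children: S_5, S_9, S_10, S_12.
Co-parents of S_8 (other parents of its children):
  S_5 has no other parent.
  S_12 has no other parent.
  S_9 also has parents S_1, S_2, S_5, S_6, S_12.
  parents(S_10) \ {S_8} = {S_1, S_3, S_5, S_6}.
MB(S_8) = {S_1, S_2, S_3, S_5, S_6, S_9, S_10, S_12}.

{S_1, S_2, S_3, S_5, S_6, S_9, S_10, S_12}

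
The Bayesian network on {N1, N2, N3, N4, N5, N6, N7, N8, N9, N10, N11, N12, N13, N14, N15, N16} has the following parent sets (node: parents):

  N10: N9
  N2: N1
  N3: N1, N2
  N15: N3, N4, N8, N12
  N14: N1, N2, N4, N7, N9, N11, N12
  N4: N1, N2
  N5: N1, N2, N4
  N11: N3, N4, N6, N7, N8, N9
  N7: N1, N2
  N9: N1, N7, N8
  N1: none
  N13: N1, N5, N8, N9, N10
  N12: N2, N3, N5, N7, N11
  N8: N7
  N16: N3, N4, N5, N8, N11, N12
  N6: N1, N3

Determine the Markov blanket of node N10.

{N1, N5, N8, N9, N13}

Parents of N10: N9.
N10's children: N13.
Other parents of N10's children:
  N13: N1, N5, N8, N9
Taking the union gives {N1, N5, N8, N9, N13}.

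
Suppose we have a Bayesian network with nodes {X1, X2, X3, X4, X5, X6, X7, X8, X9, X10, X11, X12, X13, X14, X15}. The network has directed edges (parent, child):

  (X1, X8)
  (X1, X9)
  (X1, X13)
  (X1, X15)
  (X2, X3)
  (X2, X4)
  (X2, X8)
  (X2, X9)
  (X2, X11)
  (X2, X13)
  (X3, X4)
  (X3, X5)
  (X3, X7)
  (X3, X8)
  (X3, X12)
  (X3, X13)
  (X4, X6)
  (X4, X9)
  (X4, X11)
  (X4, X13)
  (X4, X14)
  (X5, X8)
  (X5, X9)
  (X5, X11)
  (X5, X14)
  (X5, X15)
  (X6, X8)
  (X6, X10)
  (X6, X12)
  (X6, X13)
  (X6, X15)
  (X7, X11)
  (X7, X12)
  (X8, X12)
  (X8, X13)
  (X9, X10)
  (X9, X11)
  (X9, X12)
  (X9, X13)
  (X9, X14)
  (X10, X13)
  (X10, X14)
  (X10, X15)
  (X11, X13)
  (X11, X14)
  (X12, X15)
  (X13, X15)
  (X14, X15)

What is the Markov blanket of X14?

Recall MB(v) = parents ∪ children ∪ spouses, where spouses are the other parents of v's children.
X14's parents: X4, X5, X9, X10, X11.
X14 has child X15.
Co-parents of X14 (other parents of its children):
  parents(X15) \ {X14} = {X1, X5, X6, X10, X12, X13}.
Union: {X4, X5, X9, X10, X11} ∪ {X15} ∪ {X1, X5, X6, X10, X12, X13} = {X1, X4, X5, X6, X9, X10, X11, X12, X13, X15}.

{X1, X4, X5, X6, X9, X10, X11, X12, X13, X15}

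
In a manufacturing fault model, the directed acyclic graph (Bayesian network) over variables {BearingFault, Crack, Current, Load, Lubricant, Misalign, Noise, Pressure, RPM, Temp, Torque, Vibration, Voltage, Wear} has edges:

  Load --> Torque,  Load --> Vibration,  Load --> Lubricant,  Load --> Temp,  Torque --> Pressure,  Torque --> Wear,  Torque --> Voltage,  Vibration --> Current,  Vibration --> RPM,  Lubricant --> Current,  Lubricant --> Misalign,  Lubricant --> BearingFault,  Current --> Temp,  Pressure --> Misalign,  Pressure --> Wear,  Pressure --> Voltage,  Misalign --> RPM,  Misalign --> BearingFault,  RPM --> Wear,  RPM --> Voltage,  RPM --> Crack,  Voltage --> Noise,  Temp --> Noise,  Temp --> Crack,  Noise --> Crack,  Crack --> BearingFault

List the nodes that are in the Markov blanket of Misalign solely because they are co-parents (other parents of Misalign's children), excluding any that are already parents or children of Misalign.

Children of Misalign: BearingFault, RPM.
  parents(RPM) \ {Misalign} = {Vibration}.
  BearingFault also has parents Crack, Lubricant.
Excluding nodes already adjacent to Misalign (BearingFault, Lubricant, Pressure, RPM), the co-parent-only contribution is {Crack, Vibration}.

{Crack, Vibration}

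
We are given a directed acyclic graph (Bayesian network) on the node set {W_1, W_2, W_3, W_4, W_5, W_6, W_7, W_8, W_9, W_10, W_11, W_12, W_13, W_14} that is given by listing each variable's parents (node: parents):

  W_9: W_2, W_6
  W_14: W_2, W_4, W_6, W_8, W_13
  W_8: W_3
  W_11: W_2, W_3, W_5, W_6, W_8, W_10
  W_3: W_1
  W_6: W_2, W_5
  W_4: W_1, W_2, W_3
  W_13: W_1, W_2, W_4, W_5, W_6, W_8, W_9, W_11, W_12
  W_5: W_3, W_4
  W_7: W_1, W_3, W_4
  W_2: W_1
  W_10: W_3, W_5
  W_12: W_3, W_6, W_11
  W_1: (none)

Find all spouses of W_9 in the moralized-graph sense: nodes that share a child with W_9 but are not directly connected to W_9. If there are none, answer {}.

{W_1, W_4, W_5, W_8, W_11, W_12}

Children of W_9: W_13.
  W_13's other parents are W_1, W_2, W_4, W_5, W_6, W_8, W_11, W_12.
Excluding nodes already adjacent to W_9 (W_2, W_6, W_13), the co-parent-only contribution is {W_1, W_4, W_5, W_8, W_11, W_12}.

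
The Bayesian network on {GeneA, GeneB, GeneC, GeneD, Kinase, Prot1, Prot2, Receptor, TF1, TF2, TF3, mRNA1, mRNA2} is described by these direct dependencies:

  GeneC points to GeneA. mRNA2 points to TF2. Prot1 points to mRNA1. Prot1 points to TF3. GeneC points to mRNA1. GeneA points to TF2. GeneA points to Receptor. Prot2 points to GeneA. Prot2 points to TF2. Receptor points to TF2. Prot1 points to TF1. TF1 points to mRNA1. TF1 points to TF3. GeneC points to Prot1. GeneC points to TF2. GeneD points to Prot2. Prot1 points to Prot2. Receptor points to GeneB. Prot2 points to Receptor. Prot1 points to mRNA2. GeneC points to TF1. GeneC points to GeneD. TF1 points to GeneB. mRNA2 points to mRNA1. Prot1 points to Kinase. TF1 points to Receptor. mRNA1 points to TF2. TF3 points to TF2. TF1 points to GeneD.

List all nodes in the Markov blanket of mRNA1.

{GeneA, GeneC, Prot1, Prot2, Receptor, TF1, TF2, TF3, mRNA2}

mRNA1 has child TF2.
Pa(mRNA1) = {GeneC, Prot1, TF1, mRNA2}.
Other parents of mRNA1's children:
  TF2's other parents are GeneA, GeneC, Prot2, Receptor, TF3, mRNA2.
Taking the union gives {GeneA, GeneC, Prot1, Prot2, Receptor, TF1, TF2, TF3, mRNA2}.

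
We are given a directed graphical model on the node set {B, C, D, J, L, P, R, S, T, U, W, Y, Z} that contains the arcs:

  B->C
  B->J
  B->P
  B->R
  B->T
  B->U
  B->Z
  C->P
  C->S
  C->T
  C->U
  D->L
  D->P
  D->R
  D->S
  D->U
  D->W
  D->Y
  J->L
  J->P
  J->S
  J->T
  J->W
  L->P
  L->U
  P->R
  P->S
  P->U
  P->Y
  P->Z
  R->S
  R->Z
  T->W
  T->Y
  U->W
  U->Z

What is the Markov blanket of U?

Recall MB(v) = parents ∪ children ∪ spouses, where spouses are the other parents of v's children.
Parents of U: B, C, D, L, P.
Ch(U) = {W, Z}.
Other parents of U's children:
  W also has parents D, J, T.
  parents(Z) \ {U} = {B, P, R}.
Taking the union gives {B, C, D, J, L, P, R, T, W, Z}.

{B, C, D, J, L, P, R, T, W, Z}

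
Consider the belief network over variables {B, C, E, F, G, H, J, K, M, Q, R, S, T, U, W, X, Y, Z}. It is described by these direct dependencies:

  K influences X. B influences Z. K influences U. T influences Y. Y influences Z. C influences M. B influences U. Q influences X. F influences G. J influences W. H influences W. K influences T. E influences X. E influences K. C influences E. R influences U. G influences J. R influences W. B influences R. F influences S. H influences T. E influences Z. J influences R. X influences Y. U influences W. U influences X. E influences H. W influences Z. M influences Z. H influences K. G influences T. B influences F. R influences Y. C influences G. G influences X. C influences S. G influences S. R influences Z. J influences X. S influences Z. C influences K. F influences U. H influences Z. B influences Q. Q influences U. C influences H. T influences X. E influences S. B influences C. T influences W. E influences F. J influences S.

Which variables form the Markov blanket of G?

A node's Markov blanket = Pa ∪ Ch ∪ (parents of Ch other than the node itself).
G has children J, S, T, X.
Pa(G) = {C, F}.
For each child, the remaining parents (spouses of G):
  J: no additional parents.
  S also has parents C, E, F, J.
  T also has parents H, K.
  parents(X) \ {G} = {E, J, K, Q, T, U}.
Taking the union gives {C, E, F, H, J, K, Q, S, T, U, X}.

{C, E, F, H, J, K, Q, S, T, U, X}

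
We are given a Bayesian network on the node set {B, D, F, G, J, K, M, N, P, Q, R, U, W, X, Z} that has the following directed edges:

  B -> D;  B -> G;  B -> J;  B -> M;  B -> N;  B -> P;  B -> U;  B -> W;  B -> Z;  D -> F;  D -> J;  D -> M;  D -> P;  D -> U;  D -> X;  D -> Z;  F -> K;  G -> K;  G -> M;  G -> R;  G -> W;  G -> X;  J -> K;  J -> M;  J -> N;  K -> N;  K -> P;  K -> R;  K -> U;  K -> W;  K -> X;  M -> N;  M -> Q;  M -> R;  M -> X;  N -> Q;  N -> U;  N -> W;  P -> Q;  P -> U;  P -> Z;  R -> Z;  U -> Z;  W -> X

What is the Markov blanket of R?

The Markov blanket of a node is its parents, its children, and the other parents of its children.
R's parents: G, K, M.
Ch(R) = {Z}.
Co-parents of R (other parents of its children):
  Z's other parents are B, D, P, U.
Taking the union gives {B, D, G, K, M, P, U, Z}.

{B, D, G, K, M, P, U, Z}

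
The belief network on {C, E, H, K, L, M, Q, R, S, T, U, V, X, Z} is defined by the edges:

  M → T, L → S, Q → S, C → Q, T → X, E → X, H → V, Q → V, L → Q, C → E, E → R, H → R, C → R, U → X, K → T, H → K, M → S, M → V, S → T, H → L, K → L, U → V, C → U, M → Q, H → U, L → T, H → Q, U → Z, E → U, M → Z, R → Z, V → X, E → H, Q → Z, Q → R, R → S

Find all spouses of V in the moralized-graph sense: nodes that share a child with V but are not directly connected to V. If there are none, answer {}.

{E, T}

Children of V: X.
  X: E, T, U
Excluding nodes already adjacent to V (H, M, Q, U, X), the co-parent-only contribution is {E, T}.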